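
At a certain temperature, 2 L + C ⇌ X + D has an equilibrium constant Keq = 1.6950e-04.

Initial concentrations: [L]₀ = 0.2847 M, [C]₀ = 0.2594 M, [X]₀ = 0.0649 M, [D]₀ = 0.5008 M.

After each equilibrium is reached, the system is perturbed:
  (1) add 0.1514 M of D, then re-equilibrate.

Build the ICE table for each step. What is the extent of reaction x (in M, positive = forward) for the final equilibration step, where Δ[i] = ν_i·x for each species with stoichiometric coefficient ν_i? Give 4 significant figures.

Q₀ = 1.546 vs Keq = 1.6950e-04 ⇒ Q>K, reverse
Step 1:
                    L           C           X           D
  Initial      0.2847      0.2594      0.0649      0.5008
  Change       0.1298     0.06488    -0.06488    -0.06488
  Equil        0.4145      0.3243  2.1659e-05      0.4359
  solve Keq expr → x = -0.06488; check Q = 1.6950e-04
Then add 0.1514 M of D.
Step 2:
                    L           C           X           D
  Initial      0.4145      0.3243  2.1659e-05      0.5873
  Change   1.1164e-05  5.5820e-06 -5.5820e-06 -5.5820e-06
  Equil        0.4145      0.3243  1.6077e-05      0.5873
  solve Keq expr → x = -5.5820e-06; check Q = 1.6950e-04

x = -5.5820e-06 M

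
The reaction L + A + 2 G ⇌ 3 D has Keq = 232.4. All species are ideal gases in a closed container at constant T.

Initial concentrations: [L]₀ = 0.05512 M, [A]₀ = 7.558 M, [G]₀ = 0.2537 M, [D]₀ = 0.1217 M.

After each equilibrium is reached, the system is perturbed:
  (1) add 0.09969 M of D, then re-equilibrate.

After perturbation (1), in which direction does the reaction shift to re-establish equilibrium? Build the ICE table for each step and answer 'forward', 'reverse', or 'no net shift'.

Direction: reverse

Q₀ = 0.06722 vs Keq = 232.4 ⇒ Q<K, forward
Step 1:
                  L         A         G         D
  Initial   0.05512     7.558    0.2537    0.1217
  Change   -0.05449  -0.05449    -0.109    0.1635
  Equil   6.3479e-04     7.504    0.1447    0.2852
  solve Keq expr → x = 0.05449; check Q = 232.4
Then add 0.09969 M of D.
Step 2:
                  L         A         G         D
  Initial 6.3479e-04     7.504    0.1447    0.3848
  Change  8.5868e-04 8.5868e-04  0.001717 -0.002576
  Equil    0.001493     7.504    0.1464    0.3823
  solve Keq expr → x = -8.5868e-04; check Q = 232.4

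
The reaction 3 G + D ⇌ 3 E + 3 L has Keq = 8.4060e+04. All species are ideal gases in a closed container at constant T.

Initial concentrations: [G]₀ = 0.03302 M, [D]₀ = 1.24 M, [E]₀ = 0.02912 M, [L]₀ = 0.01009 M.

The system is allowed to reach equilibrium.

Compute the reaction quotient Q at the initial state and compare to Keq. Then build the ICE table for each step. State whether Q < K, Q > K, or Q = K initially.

Q₀ = 5.6819e-07; Q < K (proceeds forward)

Q₀ = 5.6819e-07 vs Keq = 8.4060e+04 ⇒ Q<K, forward
Step 1:
                  G         D         E         L
  init      0.03302      1.24   0.02912   0.01009
  Δ        -0.03296  -0.01099   0.03296   0.03296
  eq      5.6963e-05     1.229   0.06208   0.04305
  solve Keq expr → x = 0.01099; check Q = 8.4060e+04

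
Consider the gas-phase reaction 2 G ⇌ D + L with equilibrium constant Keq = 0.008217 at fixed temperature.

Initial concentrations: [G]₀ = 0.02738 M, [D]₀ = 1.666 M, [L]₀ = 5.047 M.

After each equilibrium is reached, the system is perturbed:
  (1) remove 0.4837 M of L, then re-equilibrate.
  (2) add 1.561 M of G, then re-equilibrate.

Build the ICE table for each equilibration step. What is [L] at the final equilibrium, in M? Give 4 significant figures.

Q₀ = 1.1216e+04 vs Keq = 0.008217 ⇒ Q>K, reverse
Step 1:
                   G          D          L
  I          0.02738      1.666      5.047
  C            3.279      -1.64      -1.64
  E            3.307    0.02637      3.407
  solve Keq expr → x = -1.64; check Q = 0.008217
Then remove 0.4837 M of L.
Step 2:
                   G          D          L
  I            3.307    0.02637      2.924
  C        -0.008328   0.004164   0.004164
  E            3.298    0.03053      2.928
  solve Keq expr → x = 0.004164; check Q = 0.008217
Then add 1.561 M of G.
Step 3:
                   G          D          L
  I            4.859    0.03053      2.928
  C         -0.06643    0.03322    0.03322
  E            4.793    0.06375      2.961
  solve Keq expr → x = 0.03322; check Q = 0.008217

[L]_eq = 2.961 M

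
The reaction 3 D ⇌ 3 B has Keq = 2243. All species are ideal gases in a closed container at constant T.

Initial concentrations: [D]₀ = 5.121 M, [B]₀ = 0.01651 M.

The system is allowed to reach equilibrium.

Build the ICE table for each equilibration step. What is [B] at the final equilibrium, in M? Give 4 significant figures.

Q₀ = 3.3510e-08 vs Keq = 2243 ⇒ Q<K, forward
Step 1:
                    D           B
  init          5.121     0.01651
  Δ            -4.756       4.756
  eq           0.3646       4.773
  solve Keq expr → x = 1.585; check Q = 2243

[B]_eq = 4.773 M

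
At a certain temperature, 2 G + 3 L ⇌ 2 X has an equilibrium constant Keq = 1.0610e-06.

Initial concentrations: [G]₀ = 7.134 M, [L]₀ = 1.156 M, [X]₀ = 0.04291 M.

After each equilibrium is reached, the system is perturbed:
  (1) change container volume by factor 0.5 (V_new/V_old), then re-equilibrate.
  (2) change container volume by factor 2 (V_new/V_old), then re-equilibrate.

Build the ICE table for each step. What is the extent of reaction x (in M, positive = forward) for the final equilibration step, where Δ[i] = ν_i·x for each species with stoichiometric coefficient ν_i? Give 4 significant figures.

x = -0.008469 M

Q₀ = 2.3419e-05 vs Keq = 1.0610e-06 ⇒ Q>K, reverse
Step 1:
                  G         L         X
  Initial     7.134     1.156   0.04291
  Change    0.03314    0.0497  -0.03314
  Equil       7.167     1.206  0.009774
  solve Keq expr → x = -0.01657; check Q = 1.0610e-06
Then change container volume by factor 0.5 (V_new/V_old).
Step 2:
                  G         L         X
  Initial     14.33     2.411   0.01955
  Change   -0.03388  -0.05081   0.03388
  Equil        14.3     2.361   0.05342
  solve Keq expr → x = 0.01694; check Q = 1.0610e-06
Then change container volume by factor 2 (V_new/V_old).
Step 3:
                  G         L         X
  Initial      7.15      1.18   0.02671
  Change    0.01694   0.02541  -0.01694
  Equil       7.167     1.206  0.009774
  solve Keq expr → x = -0.008469; check Q = 1.0610e-06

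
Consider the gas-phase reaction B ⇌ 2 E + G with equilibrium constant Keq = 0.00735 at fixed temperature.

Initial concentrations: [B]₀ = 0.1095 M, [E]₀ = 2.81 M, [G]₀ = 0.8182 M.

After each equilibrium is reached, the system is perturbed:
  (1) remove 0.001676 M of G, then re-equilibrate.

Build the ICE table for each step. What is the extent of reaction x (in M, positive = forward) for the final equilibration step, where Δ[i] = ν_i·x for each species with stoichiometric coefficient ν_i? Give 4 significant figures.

Q₀ = 59 vs Keq = 0.00735 ⇒ Q>K, reverse
Step 1:
                    B           E           G
  init         0.1095        2.81      0.8182
  Δ            0.8134      -1.627     -0.8134
  eq           0.9229       1.183    0.004844
  solve Keq expr → x = -0.8134; check Q = 0.00735
Then remove 0.001676 M of G.
Step 2:
                    B           E           G
  init         0.9229       1.183    0.003168
  Δ         -0.001641    0.003281    0.001641
  eq           0.9212       1.187    0.004809
  solve Keq expr → x = 0.001641; check Q = 0.00735

x = 0.001641 M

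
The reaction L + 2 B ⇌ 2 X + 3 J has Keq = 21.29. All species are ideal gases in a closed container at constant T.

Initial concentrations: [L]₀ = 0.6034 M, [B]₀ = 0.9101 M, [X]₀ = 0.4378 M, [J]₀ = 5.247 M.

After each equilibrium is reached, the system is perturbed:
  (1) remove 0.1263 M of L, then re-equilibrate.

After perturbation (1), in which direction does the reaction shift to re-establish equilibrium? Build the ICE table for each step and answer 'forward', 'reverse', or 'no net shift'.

Direction: reverse

Q₀ = 55.4 vs Keq = 21.29 ⇒ Q>K, reverse
Step 1:
                    L           B           X           J
  init         0.6034      0.9101      0.4378       5.247
  Δ           0.05326      0.1065     -0.1065     -0.1598
  eq           0.6567       1.017      0.3313       5.087
  solve Keq expr → x = -0.05326; check Q = 21.29
Then remove 0.1263 M of L.
Step 2:
                    L           B           X           J
  init         0.5304       1.017      0.3313       5.087
  Δ           0.01067     0.02134    -0.02134    -0.03202
  eq            0.541       1.038      0.3099       5.055
  solve Keq expr → x = -0.01067; check Q = 21.29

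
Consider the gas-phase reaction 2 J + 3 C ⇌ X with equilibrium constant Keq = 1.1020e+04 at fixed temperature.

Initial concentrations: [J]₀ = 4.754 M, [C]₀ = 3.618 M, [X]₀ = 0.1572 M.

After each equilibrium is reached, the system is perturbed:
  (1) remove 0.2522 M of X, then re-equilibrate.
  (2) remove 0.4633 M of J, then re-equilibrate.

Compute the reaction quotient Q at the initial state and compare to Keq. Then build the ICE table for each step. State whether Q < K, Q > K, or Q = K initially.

Q₀ = 1.4687e-04 vs Keq = 1.1020e+04 ⇒ Q<K, forward
Step 1:
                   J          C          X
  init         4.754      3.618     0.1572
  Δ           -2.393      -3.59      1.197
  eq           2.361    0.02804      1.354
  solve Keq expr → x = 1.197; check Q = 1.1020e+04
Then remove 0.2522 M of X.
Step 2:
                   J          C          X
  init         2.361    0.02804      1.102
  Δ        -0.001232  -0.001848 6.1601e-04
  eq           2.359    0.02619      1.102
  solve Keq expr → x = 6.1601e-04; check Q = 1.1020e+04
Then remove 0.4633 M of J.
Step 3:
                   J          C          X
  init         1.896    0.02619      1.102
  Δ         0.002712   0.004068  -0.001356
  eq           1.899    0.03026      1.101
  solve Keq expr → x = -0.001356; check Q = 1.1020e+04

Q₀ = 1.4687e-04; Q < K (proceeds forward)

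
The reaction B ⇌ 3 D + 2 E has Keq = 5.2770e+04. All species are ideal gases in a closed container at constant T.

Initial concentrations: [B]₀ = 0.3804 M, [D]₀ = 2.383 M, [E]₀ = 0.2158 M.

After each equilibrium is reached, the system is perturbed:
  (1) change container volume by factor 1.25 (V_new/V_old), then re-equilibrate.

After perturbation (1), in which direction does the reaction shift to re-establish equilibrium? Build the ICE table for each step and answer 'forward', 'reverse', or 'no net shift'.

Direction: forward

Q₀ = 1.657 vs Keq = 5.2770e+04 ⇒ Q<K, forward
Step 1:
                   B          D          E
  Initial     0.3804      2.383     0.2158
  Change     -0.3796      1.139     0.7592
  Equil   7.8696e-04      3.522      0.975
  solve Keq expr → x = 0.3796; check Q = 5.2770e+04
Then change container volume by factor 1.25 (V_new/V_old).
Step 2:
                   B          D          E
  Initial 6.2957e-04      2.817       0.78
  Change  -3.7090e-04   0.001113 7.4180e-04
  Equil   2.5867e-04      2.819     0.7808
  solve Keq expr → x = 3.7090e-04; check Q = 5.2770e+04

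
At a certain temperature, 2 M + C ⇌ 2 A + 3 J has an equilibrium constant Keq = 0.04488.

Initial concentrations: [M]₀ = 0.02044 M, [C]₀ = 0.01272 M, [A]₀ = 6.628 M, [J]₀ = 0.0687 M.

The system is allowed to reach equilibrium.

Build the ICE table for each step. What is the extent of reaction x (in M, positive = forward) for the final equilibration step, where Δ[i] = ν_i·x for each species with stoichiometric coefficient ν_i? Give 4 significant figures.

x = -0.02118 M

Q₀ = 2680 vs Keq = 0.04488 ⇒ Q>K, reverse
Step 1:
                    M           C           A           J
  Initial     0.02044     0.01272       6.628      0.0687
  Change      0.04235     0.02118    -0.04235    -0.06353
  Equil       0.06279      0.0339       6.586    0.005171
  solve Keq expr → x = -0.02118; check Q = 0.04488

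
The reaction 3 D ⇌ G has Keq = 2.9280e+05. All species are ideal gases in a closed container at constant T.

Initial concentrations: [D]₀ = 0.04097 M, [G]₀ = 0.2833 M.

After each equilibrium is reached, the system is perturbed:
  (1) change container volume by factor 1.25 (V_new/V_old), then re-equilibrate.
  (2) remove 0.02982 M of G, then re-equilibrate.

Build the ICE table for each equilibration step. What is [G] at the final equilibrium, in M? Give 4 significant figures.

[G]_eq = 0.2048 M

Q₀ = 4120 vs Keq = 2.9280e+05 ⇒ Q<K, forward
Step 1:
                   D          G
  Initial    0.04097     0.2833
  Change    -0.03096    0.01032
  Equil      0.01001     0.2936
  solve Keq expr → x = 0.01032; check Q = 2.9280e+05
Then change container volume by factor 1.25 (V_new/V_old).
Step 2:
                   D          G
  Initial   0.008007     0.2349
  Change    0.001279 -4.2625e-04
  Equil     0.009286     0.2345
  solve Keq expr → x = -4.2625e-04; check Q = 2.9280e+05
Then remove 0.02982 M of G.
Step 3:
                   D          G
  Initial   0.009286     0.2046
  Change  -4.0968e-04 1.3656e-04
  Equil     0.008877     0.2048
  solve Keq expr → x = 1.3656e-04; check Q = 2.9280e+05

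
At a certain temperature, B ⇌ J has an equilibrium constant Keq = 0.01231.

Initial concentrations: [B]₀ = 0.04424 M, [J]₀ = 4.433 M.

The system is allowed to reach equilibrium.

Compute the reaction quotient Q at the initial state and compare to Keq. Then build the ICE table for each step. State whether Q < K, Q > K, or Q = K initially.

Q₀ = 100.2; Q > K (proceeds reverse)

Q₀ = 100.2 vs Keq = 0.01231 ⇒ Q>K, reverse
Step 1:
                    B           J
  Initial     0.04424       4.433
  Change        4.379      -4.379
  Equil         4.423     0.05444
  solve Keq expr → x = -4.379; check Q = 0.01231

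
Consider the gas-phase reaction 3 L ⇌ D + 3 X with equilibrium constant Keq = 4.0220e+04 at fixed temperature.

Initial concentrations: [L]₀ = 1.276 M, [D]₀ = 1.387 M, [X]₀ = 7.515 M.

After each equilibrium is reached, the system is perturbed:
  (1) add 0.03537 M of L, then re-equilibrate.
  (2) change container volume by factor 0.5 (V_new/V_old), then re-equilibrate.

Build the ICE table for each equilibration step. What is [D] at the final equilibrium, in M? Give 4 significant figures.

Q₀ = 283.3 vs Keq = 4.0220e+04 ⇒ Q<K, forward
Step 1:
                   L          D          X
  I            1.276      1.387      7.515
  C          -0.9793     0.3264     0.9793
  E           0.2967      1.713      8.494
  solve Keq expr → x = 0.3264; check Q = 4.0220e+04
Then add 0.03537 M of L.
Step 2:
                   L          D          X
  I            0.332      1.713      8.494
  C         -0.03355    0.01118    0.03355
  E           0.2985      1.725      8.528
  solve Keq expr → x = 0.01118; check Q = 4.0220e+04
Then change container volume by factor 0.5 (V_new/V_old).
Step 3:
                   L          D          X
  I            0.597      3.449      17.06
  C           0.1453   -0.04842    -0.1453
  E           0.7422      3.401      16.91
  solve Keq expr → x = -0.04842; check Q = 4.0220e+04

[D]_eq = 3.401 M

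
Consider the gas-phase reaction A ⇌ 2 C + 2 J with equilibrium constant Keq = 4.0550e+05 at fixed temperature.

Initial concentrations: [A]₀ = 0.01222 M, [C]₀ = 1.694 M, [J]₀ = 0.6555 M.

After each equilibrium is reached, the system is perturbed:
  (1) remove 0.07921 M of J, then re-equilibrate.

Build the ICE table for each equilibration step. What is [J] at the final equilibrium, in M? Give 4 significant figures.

Q₀ = 100.9 vs Keq = 4.0550e+05 ⇒ Q<K, forward
Step 1:
                    A           C           J
  init        0.01222       1.694      0.6555
  Δ          -0.01222     0.02443     0.02443
  eq       3.3667e-06       1.718      0.6799
  solve Keq expr → x = 0.01222; check Q = 4.0550e+05
Then remove 0.07921 M of J.
Step 2:
                    A           C           J
  init     3.3667e-06       1.718      0.6007
  Δ       -7.3871e-07  1.4774e-06  1.4774e-06
  eq       2.6280e-06       1.718      0.6007
  solve Keq expr → x = 7.3871e-07; check Q = 4.0550e+05

[J]_eq = 0.6007 M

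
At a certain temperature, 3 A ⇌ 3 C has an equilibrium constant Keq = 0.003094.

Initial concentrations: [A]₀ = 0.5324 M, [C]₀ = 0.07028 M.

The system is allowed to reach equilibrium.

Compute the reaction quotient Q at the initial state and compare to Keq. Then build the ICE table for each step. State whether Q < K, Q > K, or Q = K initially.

Q₀ = 0.0023 vs Keq = 0.003094 ⇒ Q<K, forward
Step 1:
                   A          C
  I           0.5324    0.07028
  C        -0.006371   0.006371
  E            0.526    0.07665
  solve Keq expr → x = 0.002124; check Q = 0.003094

Q₀ = 0.0023; Q < K (proceeds forward)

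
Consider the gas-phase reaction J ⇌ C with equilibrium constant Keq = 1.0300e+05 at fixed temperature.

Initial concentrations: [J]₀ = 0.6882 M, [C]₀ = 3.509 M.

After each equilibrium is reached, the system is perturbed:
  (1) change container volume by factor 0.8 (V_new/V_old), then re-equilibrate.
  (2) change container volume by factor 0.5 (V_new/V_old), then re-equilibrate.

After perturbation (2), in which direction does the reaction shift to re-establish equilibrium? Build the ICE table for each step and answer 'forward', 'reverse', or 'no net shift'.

Q₀ = 5.099 vs Keq = 1.0300e+05 ⇒ Q<K, forward
Step 1:
                  J         C
  init       0.6882     3.509
  Δ         -0.6882    0.6882
  eq      4.0749e-05     4.197
  solve Keq expr → x = 0.6882; check Q = 1.0300e+05
Then change container volume by factor 0.8 (V_new/V_old).
Step 2:
                  J         C
  init    5.0936e-05     5.246
  Δ               0         0
  eq      5.0936e-05     5.246
  solve Keq expr → x = 0; check Q = 1.0300e+05
Then change container volume by factor 0.5 (V_new/V_old).
Step 3:
                  J         C
  init    1.0187e-04     10.49
  Δ               0         0
  eq      1.0187e-04     10.49
  solve Keq expr → x = 0; check Q = 1.0300e+05

Direction: no net shift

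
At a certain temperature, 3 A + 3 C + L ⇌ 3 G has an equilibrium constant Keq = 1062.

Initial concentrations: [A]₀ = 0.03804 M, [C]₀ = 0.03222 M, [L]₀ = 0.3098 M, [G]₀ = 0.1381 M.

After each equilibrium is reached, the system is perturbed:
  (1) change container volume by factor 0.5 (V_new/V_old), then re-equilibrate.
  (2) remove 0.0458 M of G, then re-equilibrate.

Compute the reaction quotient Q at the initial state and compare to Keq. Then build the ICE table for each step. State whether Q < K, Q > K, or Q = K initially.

Q₀ = 4.6174e+06; Q > K (proceeds reverse)

Q₀ = 4.6174e+06 vs Keq = 1062 ⇒ Q>K, reverse
Step 1:
                  A         C         L         G
  Initial   0.03804   0.03222    0.3098    0.1381
  Change    0.06597   0.06597   0.02199  -0.06597
  Equil       0.104   0.09819    0.3318   0.07213
  solve Keq expr → x = -0.02199; check Q = 1062
Then change container volume by factor 0.5 (V_new/V_old).
Step 2:
                  A         C         L         G
  Initial     0.208    0.1964    0.6636    0.1443
  Change   -0.05266  -0.05266  -0.01755   0.05266
  Equil      0.1554    0.1437     0.646    0.1969
  solve Keq expr → x = 0.01755; check Q = 1062
Then remove 0.0458 M of G.
Step 3:
                  A         C         L         G
  Initial    0.1554    0.1437     0.646    0.1511
  Change   -0.01289  -0.01289 -0.004298   0.01289
  Equil      0.1425    0.1308    0.6417     0.164
  solve Keq expr → x = 0.004298; check Q = 1062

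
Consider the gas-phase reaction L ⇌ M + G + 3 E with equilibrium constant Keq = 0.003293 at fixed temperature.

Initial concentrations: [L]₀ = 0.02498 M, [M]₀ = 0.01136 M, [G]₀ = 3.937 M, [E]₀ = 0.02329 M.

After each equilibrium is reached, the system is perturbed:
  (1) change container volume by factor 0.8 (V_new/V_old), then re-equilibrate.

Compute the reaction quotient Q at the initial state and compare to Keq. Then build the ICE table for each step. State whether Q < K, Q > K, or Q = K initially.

Q₀ = 2.2618e-05; Q < K (proceeds forward)

Q₀ = 2.2618e-05 vs Keq = 0.003293 ⇒ Q<K, forward
Step 1:
                  L         M         G         E
  init      0.02498   0.01136     3.937   0.02329
  Δ        -0.01496   0.01496   0.01496   0.04489
  eq        0.01002   0.02632     3.952   0.06818
  solve Keq expr → x = 0.01496; check Q = 0.003293
Then change container volume by factor 0.8 (V_new/V_old).
Step 2:
                  L         M         G         E
  init      0.01252   0.03291      4.94   0.08523
  Δ        0.004136 -0.004136 -0.004136  -0.01241
  eq        0.01665   0.02877     4.936   0.07282
  solve Keq expr → x = -0.004136; check Q = 0.003293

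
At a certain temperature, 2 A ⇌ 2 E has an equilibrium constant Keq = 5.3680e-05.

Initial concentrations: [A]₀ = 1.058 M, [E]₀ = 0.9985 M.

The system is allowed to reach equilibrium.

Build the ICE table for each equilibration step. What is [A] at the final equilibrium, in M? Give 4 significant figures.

[A]_eq = 2.042 M

Q₀ = 0.8907 vs Keq = 5.3680e-05 ⇒ Q>K, reverse
Step 1:
                    A           E
  Initial       1.058      0.9985
  Change       0.9835     -0.9835
  Equil         2.042     0.01496
  solve Keq expr → x = -0.4918; check Q = 5.3680e-05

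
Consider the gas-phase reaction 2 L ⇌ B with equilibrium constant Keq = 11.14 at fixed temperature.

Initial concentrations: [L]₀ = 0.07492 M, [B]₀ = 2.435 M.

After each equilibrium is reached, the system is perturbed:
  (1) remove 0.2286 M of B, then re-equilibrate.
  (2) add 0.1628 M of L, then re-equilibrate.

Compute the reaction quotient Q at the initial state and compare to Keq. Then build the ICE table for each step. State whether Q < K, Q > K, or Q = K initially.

Q₀ = 433.8 vs Keq = 11.14 ⇒ Q>K, reverse
Step 1:
                   L          B
  Initial    0.07492      2.435
  Change      0.3743    -0.1871
  Equil       0.4492      2.248
  solve Keq expr → x = -0.1871; check Q = 11.14
Then remove 0.2286 M of B.
Step 2:
                   L          B
  Initial     0.4492      2.019
  Change    -0.02228    0.01114
  Equil       0.4269       2.03
  solve Keq expr → x = 0.01114; check Q = 11.14
Then add 0.1628 M of L.
Step 3:
                   L          B
  Initial     0.5897       2.03
  Change     -0.1547    0.07737
  Equil        0.435      2.108
  solve Keq expr → x = 0.07737; check Q = 11.14

Q₀ = 433.8; Q > K (proceeds reverse)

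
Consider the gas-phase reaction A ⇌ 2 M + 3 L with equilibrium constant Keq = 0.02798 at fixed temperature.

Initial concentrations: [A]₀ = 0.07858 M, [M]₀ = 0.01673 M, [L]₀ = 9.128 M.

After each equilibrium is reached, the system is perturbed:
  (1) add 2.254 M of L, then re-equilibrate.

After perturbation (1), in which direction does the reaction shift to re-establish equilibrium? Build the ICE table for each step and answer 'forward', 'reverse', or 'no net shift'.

Q₀ = 2.709 vs Keq = 0.02798 ⇒ Q>K, reverse
Step 1:
                  A         M         L
  init      0.07858   0.01673     9.128
  Δ        0.007472  -0.01494  -0.02242
  eq        0.08605  0.001786     9.106
  solve Keq expr → x = -0.007472; check Q = 0.02798
Then add 2.254 M of L.
Step 2:
                  A         M         L
  init      0.08605  0.001786     11.36
  Δ       2.5111e-04 -5.0222e-04 -7.5333e-04
  eq         0.0863  0.001284     11.36
  solve Keq expr → x = -2.5111e-04; check Q = 0.02798

Direction: reverse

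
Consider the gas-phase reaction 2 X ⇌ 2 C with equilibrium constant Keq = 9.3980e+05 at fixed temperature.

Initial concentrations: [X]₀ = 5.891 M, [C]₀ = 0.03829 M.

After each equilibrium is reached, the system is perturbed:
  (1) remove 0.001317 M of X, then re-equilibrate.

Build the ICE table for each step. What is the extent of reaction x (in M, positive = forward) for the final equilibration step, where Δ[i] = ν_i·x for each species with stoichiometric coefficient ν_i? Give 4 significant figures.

x = -6.5782e-04 M

Q₀ = 4.2247e-05 vs Keq = 9.3980e+05 ⇒ Q<K, forward
Step 1:
                   X          C
  init         5.891    0.03829
  Δ           -5.885      5.885
  eq         0.00611      5.923
  solve Keq expr → x = 2.942; check Q = 9.3980e+05
Then remove 0.001317 M of X.
Step 2:
                   X          C
  init      0.004793      5.923
  Δ         0.001316  -0.001316
  eq        0.006109      5.922
  solve Keq expr → x = -6.5782e-04; check Q = 9.3980e+05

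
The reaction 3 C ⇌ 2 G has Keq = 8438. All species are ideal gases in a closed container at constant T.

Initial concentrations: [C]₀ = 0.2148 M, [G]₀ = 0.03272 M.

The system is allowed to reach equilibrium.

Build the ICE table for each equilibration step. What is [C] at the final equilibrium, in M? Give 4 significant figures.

Q₀ = 0.108 vs Keq = 8438 ⇒ Q<K, forward
Step 1:
                    C           G
  I            0.2148     0.03272
  C              -0.2      0.1333
  E           0.01484       0.166
  solve Keq expr → x = 0.06665; check Q = 8438

[C]_eq = 0.01484 M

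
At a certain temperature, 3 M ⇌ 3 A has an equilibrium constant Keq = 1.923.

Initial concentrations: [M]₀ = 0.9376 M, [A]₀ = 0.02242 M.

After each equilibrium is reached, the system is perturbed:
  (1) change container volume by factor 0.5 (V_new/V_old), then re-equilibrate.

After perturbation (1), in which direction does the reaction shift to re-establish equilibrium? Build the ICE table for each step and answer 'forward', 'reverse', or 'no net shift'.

Q₀ = 1.3673e-05 vs Keq = 1.923 ⇒ Q<K, forward
Step 1:
                   M          A
  Initial     0.9376    0.02242
  Change     -0.5097     0.5097
  Equil       0.4279     0.5321
  solve Keq expr → x = 0.1699; check Q = 1.923
Then change container volume by factor 0.5 (V_new/V_old).
Step 2:
                   M          A
  Initial     0.8558      1.064
  Change           0          0
  Equil       0.8558      1.064
  solve Keq expr → x = 0; check Q = 1.923

Direction: no net shift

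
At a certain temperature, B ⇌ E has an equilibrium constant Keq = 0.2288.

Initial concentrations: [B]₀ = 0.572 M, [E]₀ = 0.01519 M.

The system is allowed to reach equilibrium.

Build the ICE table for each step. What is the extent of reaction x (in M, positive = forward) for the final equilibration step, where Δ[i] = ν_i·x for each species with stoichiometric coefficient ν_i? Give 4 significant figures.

Q₀ = 0.02656 vs Keq = 0.2288 ⇒ Q<K, forward
Step 1:
                  B         E
  Initial     0.572   0.01519
  Change   -0.09414   0.09414
  Equil      0.4779    0.1093
  solve Keq expr → x = 0.09414; check Q = 0.2288

x = 0.09414 M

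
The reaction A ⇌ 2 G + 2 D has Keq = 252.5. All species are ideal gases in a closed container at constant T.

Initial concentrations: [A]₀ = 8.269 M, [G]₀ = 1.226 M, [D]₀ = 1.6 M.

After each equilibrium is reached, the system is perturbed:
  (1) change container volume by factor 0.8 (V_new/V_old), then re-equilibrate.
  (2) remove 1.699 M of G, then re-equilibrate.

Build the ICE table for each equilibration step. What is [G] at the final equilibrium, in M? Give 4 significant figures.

[G]_eq = 5.592 M

Q₀ = 0.4653 vs Keq = 252.5 ⇒ Q<K, forward
Step 1:
                    A           G           D
  I             8.269       1.226         1.6
  C            -2.397       4.795       4.795
  E             5.872       6.021       6.395
  solve Keq expr → x = 2.397; check Q = 252.5
Then change container volume by factor 0.8 (V_new/V_old).
Step 2:
                    A           G           D
  I             7.339       7.526       7.994
  C            0.5387      -1.077      -1.077
  E             7.878       6.449       6.916
  solve Keq expr → x = -0.5387; check Q = 252.5
Then remove 1.699 M of G.
Step 3:
                    A           G           D
  I             7.878        4.75       6.916
  C           -0.4214      0.8427      0.8427
  E             7.457       5.592       7.759
  solve Keq expr → x = 0.4214; check Q = 252.5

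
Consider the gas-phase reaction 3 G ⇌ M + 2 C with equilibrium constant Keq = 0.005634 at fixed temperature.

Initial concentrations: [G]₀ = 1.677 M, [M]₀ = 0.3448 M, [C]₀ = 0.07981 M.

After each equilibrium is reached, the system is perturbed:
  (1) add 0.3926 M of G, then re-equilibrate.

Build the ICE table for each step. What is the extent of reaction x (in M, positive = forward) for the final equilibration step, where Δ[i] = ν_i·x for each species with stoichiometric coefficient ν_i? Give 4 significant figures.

Q₀ = 4.6567e-04 vs Keq = 0.005634 ⇒ Q<K, forward
Step 1:
                    G           M           C
  init          1.677      0.3448     0.07981
  Δ           -0.1968      0.0656      0.1312
  eq             1.48      0.4104       0.211
  solve Keq expr → x = 0.0656; check Q = 0.005634
Then add 0.3926 M of G.
Step 2:
                    G           M           C
  init          1.873      0.4104       0.211
  Δ          -0.08823     0.02941     0.05882
  eq            1.785      0.4398      0.2698
  solve Keq expr → x = 0.02941; check Q = 0.005634

x = 0.02941 M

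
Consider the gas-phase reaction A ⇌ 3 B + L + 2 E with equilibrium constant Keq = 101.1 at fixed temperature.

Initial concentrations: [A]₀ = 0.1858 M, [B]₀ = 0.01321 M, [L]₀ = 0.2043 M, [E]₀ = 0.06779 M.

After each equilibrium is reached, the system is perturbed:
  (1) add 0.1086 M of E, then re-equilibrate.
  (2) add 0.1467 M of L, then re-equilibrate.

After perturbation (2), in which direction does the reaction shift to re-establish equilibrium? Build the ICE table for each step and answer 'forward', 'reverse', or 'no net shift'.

Q₀ = 1.1648e-08 vs Keq = 101.1 ⇒ Q<K, forward
Step 1:
                  A         B         L         E
  init       0.1858   0.01321    0.2043   0.06779
  Δ         -0.1857     0.557    0.1857    0.3713
  eq      1.3788e-04    0.5702      0.39    0.4391
  solve Keq expr → x = 0.1857; check Q = 101.1
Then add 0.1086 M of E.
Step 2:
                  A         B         L         E
  init    1.3788e-04    0.5702      0.39    0.5477
  Δ       7.6214e-05 -2.2864e-04 -7.6214e-05 -1.5243e-04
  eq      2.1409e-04      0.57    0.3899    0.5476
  solve Keq expr → x = -7.6214e-05; check Q = 101.1
Then add 0.1467 M of L.
Step 3:
                  A         B         L         E
  init    2.1409e-04      0.57    0.5366    0.5476
  Δ       7.9968e-05 -2.3990e-04 -7.9968e-05 -1.5994e-04
  eq      2.9406e-04    0.5697    0.5365    0.5474
  solve Keq expr → x = -7.9968e-05; check Q = 101.1

Direction: reverse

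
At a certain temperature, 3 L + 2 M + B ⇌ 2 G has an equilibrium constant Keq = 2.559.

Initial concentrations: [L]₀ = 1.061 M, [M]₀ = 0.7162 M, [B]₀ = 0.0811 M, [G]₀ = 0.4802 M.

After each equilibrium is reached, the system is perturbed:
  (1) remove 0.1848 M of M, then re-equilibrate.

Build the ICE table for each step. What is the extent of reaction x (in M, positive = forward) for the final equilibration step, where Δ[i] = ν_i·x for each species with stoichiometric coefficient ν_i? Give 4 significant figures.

Q₀ = 4.641 vs Keq = 2.559 ⇒ Q>K, reverse
Step 1:
                  L         M         B         G
  I           1.061    0.7162    0.0811    0.4802
  C         0.05326   0.03551   0.01775  -0.03551
  E           1.114    0.7517   0.09885    0.4447
  solve Keq expr → x = -0.01775; check Q = 2.559
Then remove 0.1848 M of M.
Step 2:
                  L         M         B         G
  I           1.114    0.5669   0.09885    0.4447
  C         0.05061   0.03374   0.01687  -0.03374
  E           1.165    0.6006    0.1157     0.411
  solve Keq expr → x = -0.01687; check Q = 2.559

x = -0.01687 M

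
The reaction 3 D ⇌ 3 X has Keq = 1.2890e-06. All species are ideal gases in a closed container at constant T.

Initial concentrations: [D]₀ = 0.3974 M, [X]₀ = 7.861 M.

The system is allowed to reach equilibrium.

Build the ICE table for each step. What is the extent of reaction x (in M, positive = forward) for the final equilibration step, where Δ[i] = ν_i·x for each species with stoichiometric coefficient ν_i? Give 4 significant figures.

x = -2.591 M

Q₀ = 7740 vs Keq = 1.2890e-06 ⇒ Q>K, reverse
Step 1:
                   D          X
  Initial     0.3974      7.861
  Change       7.772     -7.772
  Equil        8.169    0.08891
  solve Keq expr → x = -2.591; check Q = 1.2890e-06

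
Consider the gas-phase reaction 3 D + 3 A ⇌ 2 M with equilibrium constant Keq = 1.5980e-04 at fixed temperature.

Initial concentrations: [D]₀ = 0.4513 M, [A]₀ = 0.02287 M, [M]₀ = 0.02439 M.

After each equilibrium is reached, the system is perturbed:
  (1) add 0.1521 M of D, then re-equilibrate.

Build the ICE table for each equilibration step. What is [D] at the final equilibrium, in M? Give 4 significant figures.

Q₀ = 541 vs Keq = 1.5980e-04 ⇒ Q>K, reverse
Step 1:
                    D           A           M
  init         0.4513     0.02287     0.02439
  Δ           0.03649     0.03649    -0.02433
  eq           0.4878     0.05936  6.2287e-05
  solve Keq expr → x = -0.01216; check Q = 1.5980e-04
Then add 0.1521 M of D.
Step 2:
                    D           A           M
  init         0.6399     0.05936  6.2287e-05
  Δ       -4.6766e-05 -4.6766e-05  3.1177e-05
  eq           0.6398     0.05931  9.3464e-05
  solve Keq expr → x = 1.5589e-05; check Q = 1.5980e-04

[D]_eq = 0.6398 M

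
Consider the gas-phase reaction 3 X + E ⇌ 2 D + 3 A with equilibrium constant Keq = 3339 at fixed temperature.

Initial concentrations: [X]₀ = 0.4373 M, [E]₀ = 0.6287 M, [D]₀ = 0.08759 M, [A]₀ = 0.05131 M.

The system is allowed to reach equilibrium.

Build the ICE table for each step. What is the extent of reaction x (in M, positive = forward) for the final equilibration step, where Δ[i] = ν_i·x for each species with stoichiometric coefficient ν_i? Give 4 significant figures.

x = 0.139 M

Q₀ = 1.9712e-05 vs Keq = 3339 ⇒ Q<K, forward
Step 1:
                    X           E           D           A
  I            0.4373      0.6287     0.08759     0.05131
  C            -0.417      -0.139       0.278       0.417
  E           0.02032      0.4897      0.3656      0.4683
  solve Keq expr → x = 0.139; check Q = 3339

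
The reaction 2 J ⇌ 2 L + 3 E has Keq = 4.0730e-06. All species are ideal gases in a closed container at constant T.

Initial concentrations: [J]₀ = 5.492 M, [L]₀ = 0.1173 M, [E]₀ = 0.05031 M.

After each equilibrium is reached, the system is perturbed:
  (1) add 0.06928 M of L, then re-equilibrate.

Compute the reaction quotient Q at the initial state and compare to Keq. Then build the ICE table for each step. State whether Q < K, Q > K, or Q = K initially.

Q₀ = 5.8090e-08; Q < K (proceeds forward)

Q₀ = 5.8090e-08 vs Keq = 4.0730e-06 ⇒ Q<K, forward
Step 1:
                   J          L          E
  Initial      5.492     0.1173    0.05031
  Change     -0.0677     0.0677     0.1015
  Equil        5.424      0.185     0.1519
  solve Keq expr → x = 0.03385; check Q = 4.0730e-06
Then add 0.06928 M of L.
Step 2:
                   J          L          E
  Initial      5.424     0.2543     0.1519
  Change     0.01564   -0.01564   -0.02346
  Equil         5.44     0.2386     0.1284
  solve Keq expr → x = -0.00782; check Q = 4.0730e-06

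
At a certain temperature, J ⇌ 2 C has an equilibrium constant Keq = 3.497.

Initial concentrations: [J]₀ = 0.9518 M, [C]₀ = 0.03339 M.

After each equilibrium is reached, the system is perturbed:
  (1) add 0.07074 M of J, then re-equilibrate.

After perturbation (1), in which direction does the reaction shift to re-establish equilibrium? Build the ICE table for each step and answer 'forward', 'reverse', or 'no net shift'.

Direction: forward

Q₀ = 0.001171 vs Keq = 3.497 ⇒ Q<K, forward
Step 1:
                  J         C
  Initial    0.9518   0.03339
  Change    -0.5649      1.13
  Equil      0.3869     1.163
  solve Keq expr → x = 0.5649; check Q = 3.497
Then add 0.07074 M of J.
Step 2:
                  J         C
  Initial    0.4576     1.163
  Change   -0.02991   0.05983
  Equil      0.4277     1.223
  solve Keq expr → x = 0.02991; check Q = 3.497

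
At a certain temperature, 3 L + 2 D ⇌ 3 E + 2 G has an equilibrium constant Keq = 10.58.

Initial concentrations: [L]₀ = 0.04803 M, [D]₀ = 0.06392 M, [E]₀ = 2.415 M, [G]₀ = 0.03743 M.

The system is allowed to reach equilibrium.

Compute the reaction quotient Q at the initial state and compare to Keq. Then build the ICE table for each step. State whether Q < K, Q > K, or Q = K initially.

Q₀ = 4.3589e+04 vs Keq = 10.58 ⇒ Q>K, reverse
Step 1:
                  L         D         E         G
  Initial   0.04803   0.06392     2.415   0.03743
  Change    0.05196   0.03464  -0.05196  -0.03464
  Equil     0.09999   0.09856     2.363   0.00279
  solve Keq expr → x = -0.01732; check Q = 10.58

Q₀ = 4.3589e+04; Q > K (proceeds reverse)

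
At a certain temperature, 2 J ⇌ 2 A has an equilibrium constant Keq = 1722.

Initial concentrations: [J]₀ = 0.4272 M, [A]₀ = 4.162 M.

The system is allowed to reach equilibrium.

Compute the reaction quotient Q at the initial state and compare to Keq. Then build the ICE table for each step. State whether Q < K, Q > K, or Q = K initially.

Q₀ = 94.92; Q < K (proceeds forward)

Q₀ = 94.92 vs Keq = 1722 ⇒ Q<K, forward
Step 1:
                    J           A
  I            0.4272       4.162
  C           -0.3192      0.3192
  E             0.108       4.481
  solve Keq expr → x = 0.1596; check Q = 1722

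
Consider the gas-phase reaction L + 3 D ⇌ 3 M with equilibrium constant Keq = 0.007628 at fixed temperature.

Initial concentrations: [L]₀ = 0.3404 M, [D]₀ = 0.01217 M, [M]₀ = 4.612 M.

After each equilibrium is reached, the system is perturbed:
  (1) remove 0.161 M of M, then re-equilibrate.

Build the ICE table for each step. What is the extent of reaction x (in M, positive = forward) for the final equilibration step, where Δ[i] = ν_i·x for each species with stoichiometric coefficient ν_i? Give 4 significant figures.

Q₀ = 1.5988e+08 vs Keq = 0.007628 ⇒ Q>K, reverse
Step 1:
                  L         D         M
  init       0.3404   0.01217     4.612
  Δ           1.249     3.748    -3.748
  eq           1.59      3.76    0.8639
  solve Keq expr → x = -1.249; check Q = 0.007628
Then remove 0.161 M of M.
Step 2:
                  L         D         M
  init         1.59      3.76    0.7029
  Δ        -0.04165   -0.1249    0.1249
  eq          1.548     3.635    0.8278
  solve Keq expr → x = 0.04165; check Q = 0.007628

x = 0.04165 M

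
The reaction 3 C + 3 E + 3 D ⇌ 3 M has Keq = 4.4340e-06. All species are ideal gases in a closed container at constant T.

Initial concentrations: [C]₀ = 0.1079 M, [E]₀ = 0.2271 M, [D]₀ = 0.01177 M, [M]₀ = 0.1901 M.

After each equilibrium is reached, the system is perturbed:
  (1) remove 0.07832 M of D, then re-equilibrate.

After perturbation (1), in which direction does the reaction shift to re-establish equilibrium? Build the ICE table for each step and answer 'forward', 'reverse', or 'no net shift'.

Direction: reverse

Q₀ = 2.8635e+08 vs Keq = 4.4340e-06 ⇒ Q>K, reverse
Step 1:
                  C         E         D         M
  Initial    0.1079    0.2271   0.01177    0.1901
  Change     0.1897    0.1897    0.1897   -0.1897
  Equil      0.2976    0.4168    0.2015 4.1051e-04
  solve Keq expr → x = -0.06323; check Q = 4.4340e-06
Then remove 0.07832 M of D.
Step 2:
                  C         E         D         M
  Initial    0.2976    0.4168    0.1231 4.1051e-04
  Change  1.5904e-04 1.5904e-04 1.5904e-04 -1.5904e-04
  Equil      0.2977    0.4169    0.1233 2.5147e-04
  solve Keq expr → x = -5.3012e-05; check Q = 4.4340e-06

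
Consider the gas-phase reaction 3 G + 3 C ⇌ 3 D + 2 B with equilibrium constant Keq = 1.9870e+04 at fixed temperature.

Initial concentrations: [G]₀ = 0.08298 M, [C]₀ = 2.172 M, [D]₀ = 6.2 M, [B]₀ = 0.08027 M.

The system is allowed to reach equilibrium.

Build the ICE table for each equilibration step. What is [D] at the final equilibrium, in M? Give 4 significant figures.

[D]_eq = 6.257 M

Q₀ = 262.3 vs Keq = 1.9870e+04 ⇒ Q<K, forward
Step 1:
                   G          C          D          B
  Initial    0.08298      2.172        6.2    0.08027
  Change     -0.0567    -0.0567     0.0567     0.0378
  Equil      0.02628      2.115      6.257     0.1181
  solve Keq expr → x = 0.0189; check Q = 1.9870e+04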